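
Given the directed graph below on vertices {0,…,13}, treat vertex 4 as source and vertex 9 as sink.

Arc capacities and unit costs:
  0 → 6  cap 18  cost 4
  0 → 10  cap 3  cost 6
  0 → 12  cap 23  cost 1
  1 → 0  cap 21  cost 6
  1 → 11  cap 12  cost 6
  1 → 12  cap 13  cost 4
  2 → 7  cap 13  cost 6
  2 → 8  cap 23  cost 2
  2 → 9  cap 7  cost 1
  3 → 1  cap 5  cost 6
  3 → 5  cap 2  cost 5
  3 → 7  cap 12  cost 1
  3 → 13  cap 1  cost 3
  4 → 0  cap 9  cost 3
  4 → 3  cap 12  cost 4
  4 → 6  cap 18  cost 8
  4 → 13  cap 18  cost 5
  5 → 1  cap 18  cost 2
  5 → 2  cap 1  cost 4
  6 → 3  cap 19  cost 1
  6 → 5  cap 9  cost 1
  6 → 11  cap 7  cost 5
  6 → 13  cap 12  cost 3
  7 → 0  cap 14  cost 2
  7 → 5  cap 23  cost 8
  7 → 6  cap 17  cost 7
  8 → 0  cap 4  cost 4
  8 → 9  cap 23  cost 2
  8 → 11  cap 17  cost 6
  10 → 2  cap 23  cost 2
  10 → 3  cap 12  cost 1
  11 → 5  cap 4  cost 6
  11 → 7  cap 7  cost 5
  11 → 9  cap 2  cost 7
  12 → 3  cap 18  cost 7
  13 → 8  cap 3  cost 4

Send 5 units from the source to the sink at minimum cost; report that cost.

Minimum cost for 5 units: 57

shortest-cost path #1: 4→13→8→9 push 3 @ unit cost 11 (adds 33)
shortest-cost path #2: 4→0→10→2→9 push 2 @ unit cost 12 (adds 24)
total cost = 57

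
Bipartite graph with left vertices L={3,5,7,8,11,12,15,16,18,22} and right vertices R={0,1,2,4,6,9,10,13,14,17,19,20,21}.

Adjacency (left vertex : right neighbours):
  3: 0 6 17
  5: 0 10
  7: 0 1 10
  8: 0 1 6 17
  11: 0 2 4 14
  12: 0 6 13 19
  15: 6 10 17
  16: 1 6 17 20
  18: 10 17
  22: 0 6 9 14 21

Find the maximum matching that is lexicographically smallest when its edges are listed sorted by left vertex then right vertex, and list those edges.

|M| = 9 (so the lex-smallest maximum matching has 9 edges)
process left vertices in ascending order; for each, take the smallest-labelled available neighbour that still permits 9 edges overall, or leave it unmatched if none does
lex-smallest matching: {3-0, 5-10, 7-1, 8-6, 11-2, 12-13, 15-17, 16-20, 22-9}

Lex-smallest maximum matching: {(3,0), (5,10), (7,1), (8,6), (11,2), (12,13), (15,17), (16,20), (22,9)}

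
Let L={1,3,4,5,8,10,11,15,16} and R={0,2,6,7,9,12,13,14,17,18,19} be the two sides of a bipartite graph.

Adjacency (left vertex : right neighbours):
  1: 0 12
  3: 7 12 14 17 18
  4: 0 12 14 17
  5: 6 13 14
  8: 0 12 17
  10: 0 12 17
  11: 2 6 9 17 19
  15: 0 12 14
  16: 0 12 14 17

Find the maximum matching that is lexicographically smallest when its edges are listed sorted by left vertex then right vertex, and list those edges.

Lex-smallest maximum matching: {(1,0), (3,7), (4,12), (5,6), (8,17), (11,2), (15,14)}

|M| = 7 (so the lex-smallest maximum matching has 7 edges)
process left vertices in ascending order; for each, take the smallest-labelled available neighbour that still permits 7 edges overall, or leave it unmatched if none does
lex-smallest matching: {1-0, 3-7, 4-12, 5-6, 8-17, 11-2, 15-14}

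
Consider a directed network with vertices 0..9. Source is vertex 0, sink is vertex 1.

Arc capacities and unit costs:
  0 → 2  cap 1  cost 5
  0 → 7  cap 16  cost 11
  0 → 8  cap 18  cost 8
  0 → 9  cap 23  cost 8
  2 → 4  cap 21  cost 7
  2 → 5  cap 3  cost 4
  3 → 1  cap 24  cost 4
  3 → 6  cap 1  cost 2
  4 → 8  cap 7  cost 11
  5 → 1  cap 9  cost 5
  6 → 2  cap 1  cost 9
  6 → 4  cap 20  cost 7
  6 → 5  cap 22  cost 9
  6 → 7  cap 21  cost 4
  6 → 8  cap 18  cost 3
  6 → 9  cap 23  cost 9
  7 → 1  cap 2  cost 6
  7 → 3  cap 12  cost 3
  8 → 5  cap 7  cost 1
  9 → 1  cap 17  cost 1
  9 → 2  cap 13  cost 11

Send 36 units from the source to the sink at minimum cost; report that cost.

Minimum cost for 36 units: 461

shortest-cost path #1: 0→9→1 push 17 @ unit cost 9 (adds 153)
shortest-cost path #2: 0→2→5→1 push 1 @ unit cost 14 (adds 14)
shortest-cost path #3: 0→8→5→1 push 7 @ unit cost 14 (adds 98)
shortest-cost path #4: 0→7→1 push 2 @ unit cost 17 (adds 34)
shortest-cost path #5: 0→7→3→1 push 9 @ unit cost 18 (adds 162)
total cost = 461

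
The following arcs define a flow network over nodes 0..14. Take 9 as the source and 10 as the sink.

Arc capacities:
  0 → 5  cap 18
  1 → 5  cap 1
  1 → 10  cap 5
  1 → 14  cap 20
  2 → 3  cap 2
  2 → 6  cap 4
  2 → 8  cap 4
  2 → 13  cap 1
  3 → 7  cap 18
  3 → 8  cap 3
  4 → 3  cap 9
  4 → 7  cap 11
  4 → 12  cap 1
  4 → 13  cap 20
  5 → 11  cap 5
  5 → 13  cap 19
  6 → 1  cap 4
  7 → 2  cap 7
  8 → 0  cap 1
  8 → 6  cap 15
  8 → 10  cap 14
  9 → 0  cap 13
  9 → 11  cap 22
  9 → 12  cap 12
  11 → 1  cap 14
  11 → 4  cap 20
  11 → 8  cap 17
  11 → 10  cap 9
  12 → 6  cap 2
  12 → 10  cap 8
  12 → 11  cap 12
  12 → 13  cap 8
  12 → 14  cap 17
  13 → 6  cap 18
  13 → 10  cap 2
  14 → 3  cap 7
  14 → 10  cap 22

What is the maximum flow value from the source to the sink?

augment #1: 9→11→10 bottleneck 9, total now 9
augment #2: 9→12→10 bottleneck 8, total now 17
augment #3: 9→11→1→10 bottleneck 5, total now 22
augment #4: 9→11→8→10 bottleneck 8, total now 30
augment #5: 9→12→13→10 bottleneck 2, total now 32
augment #6: 9→12→14→10 bottleneck 2, total now 34
augment #7: 9→0→5→11→8→10 bottleneck 5, total now 39
augment #8: 9→0→5→13→12→14→10 bottleneck 2, total now 41
augment #9: 9→0→5→13→6→1→14→10 bottleneck 4, total now 45

Maximum flow value: 45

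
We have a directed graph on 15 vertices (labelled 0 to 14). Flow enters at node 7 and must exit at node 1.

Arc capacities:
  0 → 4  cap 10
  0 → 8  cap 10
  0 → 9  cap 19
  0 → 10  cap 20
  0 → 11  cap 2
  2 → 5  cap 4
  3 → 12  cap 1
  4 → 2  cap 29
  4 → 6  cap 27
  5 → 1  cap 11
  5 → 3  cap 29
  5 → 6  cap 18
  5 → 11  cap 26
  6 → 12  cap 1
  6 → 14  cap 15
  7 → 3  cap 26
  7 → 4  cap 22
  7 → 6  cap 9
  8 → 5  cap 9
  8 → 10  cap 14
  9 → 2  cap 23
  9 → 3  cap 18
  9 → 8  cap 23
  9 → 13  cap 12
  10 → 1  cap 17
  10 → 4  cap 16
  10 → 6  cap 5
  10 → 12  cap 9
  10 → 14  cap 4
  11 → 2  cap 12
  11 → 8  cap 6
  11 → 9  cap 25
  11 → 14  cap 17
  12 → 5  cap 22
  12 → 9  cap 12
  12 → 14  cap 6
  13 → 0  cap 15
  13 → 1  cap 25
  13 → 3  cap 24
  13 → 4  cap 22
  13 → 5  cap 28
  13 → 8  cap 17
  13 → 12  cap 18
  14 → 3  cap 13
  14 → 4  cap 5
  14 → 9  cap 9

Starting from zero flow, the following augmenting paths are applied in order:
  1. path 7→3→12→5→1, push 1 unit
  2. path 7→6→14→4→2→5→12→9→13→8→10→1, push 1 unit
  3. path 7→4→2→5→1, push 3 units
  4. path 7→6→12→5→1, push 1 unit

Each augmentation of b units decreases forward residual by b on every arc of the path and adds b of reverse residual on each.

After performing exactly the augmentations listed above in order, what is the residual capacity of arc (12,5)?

after path 1 (7→3→12→5→1, push 1): res(12,5)=21
after path 2 (7→6→14→4→2→5→12→9→13→8→10→1, push 1): res(12,5)=22
after path 3 (7→4→2→5→1, push 3): res(12,5)=22
after path 4 (7→6→12→5→1, push 1): res(12,5)=21

Residual capacity of (12,5): 21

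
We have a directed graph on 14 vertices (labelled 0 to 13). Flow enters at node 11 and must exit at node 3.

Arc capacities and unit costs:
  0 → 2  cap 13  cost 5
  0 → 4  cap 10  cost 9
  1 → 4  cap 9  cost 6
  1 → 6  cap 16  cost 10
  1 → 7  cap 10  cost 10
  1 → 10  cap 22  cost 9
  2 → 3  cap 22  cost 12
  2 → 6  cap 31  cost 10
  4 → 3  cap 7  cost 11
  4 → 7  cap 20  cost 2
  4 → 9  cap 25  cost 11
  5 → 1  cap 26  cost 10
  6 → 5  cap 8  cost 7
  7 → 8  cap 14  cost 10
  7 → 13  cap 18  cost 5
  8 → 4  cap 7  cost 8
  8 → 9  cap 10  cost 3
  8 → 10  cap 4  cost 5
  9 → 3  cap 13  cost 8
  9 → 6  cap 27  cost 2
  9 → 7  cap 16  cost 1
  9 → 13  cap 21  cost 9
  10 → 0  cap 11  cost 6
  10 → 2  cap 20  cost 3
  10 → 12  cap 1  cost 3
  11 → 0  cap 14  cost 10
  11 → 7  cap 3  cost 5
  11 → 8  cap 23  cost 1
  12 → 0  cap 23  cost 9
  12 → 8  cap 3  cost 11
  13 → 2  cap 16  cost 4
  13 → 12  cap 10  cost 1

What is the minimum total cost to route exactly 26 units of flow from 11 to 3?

shortest-cost path #1: 11→8→9→3 push 10 @ unit cost 12 (adds 120)
shortest-cost path #2: 11→8→4→3 push 7 @ unit cost 20 (adds 140)
shortest-cost path #3: 11→8→10→2→3 push 4 @ unit cost 21 (adds 84)
shortest-cost path #4: 11→7→13→2→3 push 3 @ unit cost 26 (adds 78)
shortest-cost path #5: 11→0→2→3 push 2 @ unit cost 27 (adds 54)
total cost = 476

Minimum cost for 26 units: 476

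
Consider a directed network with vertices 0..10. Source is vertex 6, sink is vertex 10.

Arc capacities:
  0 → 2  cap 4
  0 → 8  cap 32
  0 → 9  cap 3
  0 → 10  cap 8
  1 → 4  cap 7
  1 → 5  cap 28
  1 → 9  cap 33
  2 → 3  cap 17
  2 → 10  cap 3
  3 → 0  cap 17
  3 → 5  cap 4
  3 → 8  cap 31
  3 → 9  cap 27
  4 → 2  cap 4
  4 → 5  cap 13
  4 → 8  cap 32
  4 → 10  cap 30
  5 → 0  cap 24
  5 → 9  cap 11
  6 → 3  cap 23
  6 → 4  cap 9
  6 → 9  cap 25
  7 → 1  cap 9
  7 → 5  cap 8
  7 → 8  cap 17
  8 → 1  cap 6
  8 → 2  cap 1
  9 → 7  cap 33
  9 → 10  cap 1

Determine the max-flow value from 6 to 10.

augment #1: 6→4→10 bottleneck 9, total now 9
augment #2: 6→9→10 bottleneck 1, total now 10
augment #3: 6→3→0→10 bottleneck 8, total now 18
augment #4: 6→3→0→2→10 bottleneck 3, total now 21
augment #5: 6→3→8→1→4→10 bottleneck 6, total now 27
augment #6: 6→9→7→1→4→10 bottleneck 1, total now 28

Maximum flow value: 28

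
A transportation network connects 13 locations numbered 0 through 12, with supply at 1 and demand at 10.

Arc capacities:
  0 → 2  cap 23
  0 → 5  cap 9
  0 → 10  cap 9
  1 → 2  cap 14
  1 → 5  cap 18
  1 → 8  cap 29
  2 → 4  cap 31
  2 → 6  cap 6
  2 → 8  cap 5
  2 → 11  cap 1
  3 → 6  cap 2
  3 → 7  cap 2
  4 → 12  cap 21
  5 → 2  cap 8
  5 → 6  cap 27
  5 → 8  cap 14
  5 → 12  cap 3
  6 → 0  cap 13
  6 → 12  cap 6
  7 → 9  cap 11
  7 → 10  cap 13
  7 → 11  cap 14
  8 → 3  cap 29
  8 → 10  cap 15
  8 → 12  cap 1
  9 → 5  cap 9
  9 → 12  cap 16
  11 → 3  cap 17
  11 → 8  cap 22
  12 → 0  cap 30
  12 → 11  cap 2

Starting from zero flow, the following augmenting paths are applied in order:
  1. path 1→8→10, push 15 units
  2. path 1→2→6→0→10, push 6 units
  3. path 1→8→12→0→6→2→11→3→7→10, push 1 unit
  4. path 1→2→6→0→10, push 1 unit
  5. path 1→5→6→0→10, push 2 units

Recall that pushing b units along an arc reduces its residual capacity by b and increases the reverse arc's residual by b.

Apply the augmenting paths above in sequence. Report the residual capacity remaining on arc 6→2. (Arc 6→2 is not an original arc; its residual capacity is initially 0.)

after path 1 (1→8→10, push 15): res(6,2)=0
after path 2 (1→2→6→0→10, push 6): res(6,2)=6
after path 3 (1→8→12→0→6→2→11→3→7→10, push 1): res(6,2)=5
after path 4 (1→2→6→0→10, push 1): res(6,2)=6
after path 5 (1→5→6→0→10, push 2): res(6,2)=6

Residual capacity of (6,2): 6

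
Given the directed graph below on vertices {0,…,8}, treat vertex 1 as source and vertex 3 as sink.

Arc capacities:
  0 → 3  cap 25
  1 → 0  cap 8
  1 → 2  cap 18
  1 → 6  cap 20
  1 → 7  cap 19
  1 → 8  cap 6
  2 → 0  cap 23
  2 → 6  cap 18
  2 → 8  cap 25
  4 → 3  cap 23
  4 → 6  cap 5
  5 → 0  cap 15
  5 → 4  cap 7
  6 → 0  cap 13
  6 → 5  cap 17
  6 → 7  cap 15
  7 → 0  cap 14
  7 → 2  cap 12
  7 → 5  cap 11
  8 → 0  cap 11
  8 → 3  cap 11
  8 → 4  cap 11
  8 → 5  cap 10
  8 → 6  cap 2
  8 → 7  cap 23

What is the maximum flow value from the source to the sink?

Maximum flow value: 54

augment #1: 1→0→3 bottleneck 8, total now 8
augment #2: 1→8→3 bottleneck 6, total now 14
augment #3: 1→2→0→3 bottleneck 17, total now 31
augment #4: 1→2→8→3 bottleneck 1, total now 32
augment #5: 1→6→5→4→3 bottleneck 7, total now 39
augment #6: 1→7→2→8→3 bottleneck 4, total now 43
augment #7: 1→7→2→8→4→3 bottleneck 8, total now 51
augment #8: 1→6→0→2→8→4→3 bottleneck 3, total now 54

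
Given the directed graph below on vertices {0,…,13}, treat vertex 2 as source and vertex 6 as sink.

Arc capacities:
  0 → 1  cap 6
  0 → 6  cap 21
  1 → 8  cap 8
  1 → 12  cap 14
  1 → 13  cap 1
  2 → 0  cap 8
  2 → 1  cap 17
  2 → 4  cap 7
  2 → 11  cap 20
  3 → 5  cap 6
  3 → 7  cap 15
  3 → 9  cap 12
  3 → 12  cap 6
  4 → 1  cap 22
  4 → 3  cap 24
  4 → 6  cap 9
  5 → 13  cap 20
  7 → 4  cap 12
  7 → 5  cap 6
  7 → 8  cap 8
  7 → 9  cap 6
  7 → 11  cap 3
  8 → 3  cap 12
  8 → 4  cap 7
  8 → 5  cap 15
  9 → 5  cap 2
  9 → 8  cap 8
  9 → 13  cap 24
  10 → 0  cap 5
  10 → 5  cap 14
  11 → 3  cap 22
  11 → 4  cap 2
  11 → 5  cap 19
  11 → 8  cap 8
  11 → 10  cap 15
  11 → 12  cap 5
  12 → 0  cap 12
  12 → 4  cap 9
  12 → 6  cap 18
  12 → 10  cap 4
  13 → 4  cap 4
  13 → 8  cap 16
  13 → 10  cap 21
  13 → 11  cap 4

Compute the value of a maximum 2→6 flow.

augment #1: 2→0→6 bottleneck 8, total now 8
augment #2: 2→4→6 bottleneck 7, total now 15
augment #3: 2→1→12→6 bottleneck 14, total now 29
augment #4: 2→11→4→6 bottleneck 2, total now 31
augment #5: 2→11→12→6 bottleneck 4, total now 35
augment #6: 2→11→10→0→6 bottleneck 5, total now 40
augment #7: 2→11→12→0→6 bottleneck 1, total now 41
augment #8: 2→11→3→12→0→6 bottleneck 6, total now 47

Maximum flow value: 47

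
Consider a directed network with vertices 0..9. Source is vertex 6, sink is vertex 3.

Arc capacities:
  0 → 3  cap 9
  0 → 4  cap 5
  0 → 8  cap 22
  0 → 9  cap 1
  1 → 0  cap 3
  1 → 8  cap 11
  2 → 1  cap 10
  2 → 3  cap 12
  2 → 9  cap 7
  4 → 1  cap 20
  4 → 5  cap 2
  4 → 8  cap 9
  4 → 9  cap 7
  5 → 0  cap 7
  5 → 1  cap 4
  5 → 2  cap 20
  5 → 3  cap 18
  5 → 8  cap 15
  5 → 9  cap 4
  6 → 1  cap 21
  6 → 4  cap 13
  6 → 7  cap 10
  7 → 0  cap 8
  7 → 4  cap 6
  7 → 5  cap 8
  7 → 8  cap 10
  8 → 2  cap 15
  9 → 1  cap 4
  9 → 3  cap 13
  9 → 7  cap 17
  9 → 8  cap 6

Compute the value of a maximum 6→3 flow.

augment #1: 6→1→0→3 bottleneck 3, total now 3
augment #2: 6→4→5→3 bottleneck 2, total now 5
augment #3: 6→4→9→3 bottleneck 7, total now 12
augment #4: 6→7→0→3 bottleneck 6, total now 18
augment #5: 6→7→5→3 bottleneck 4, total now 22
augment #6: 6→1→8→2→3 bottleneck 11, total now 33
augment #7: 6→4→8→2→3 bottleneck 1, total now 34
augment #8: 6→4→8→2→9→3 bottleneck 3, total now 37

Maximum flow value: 37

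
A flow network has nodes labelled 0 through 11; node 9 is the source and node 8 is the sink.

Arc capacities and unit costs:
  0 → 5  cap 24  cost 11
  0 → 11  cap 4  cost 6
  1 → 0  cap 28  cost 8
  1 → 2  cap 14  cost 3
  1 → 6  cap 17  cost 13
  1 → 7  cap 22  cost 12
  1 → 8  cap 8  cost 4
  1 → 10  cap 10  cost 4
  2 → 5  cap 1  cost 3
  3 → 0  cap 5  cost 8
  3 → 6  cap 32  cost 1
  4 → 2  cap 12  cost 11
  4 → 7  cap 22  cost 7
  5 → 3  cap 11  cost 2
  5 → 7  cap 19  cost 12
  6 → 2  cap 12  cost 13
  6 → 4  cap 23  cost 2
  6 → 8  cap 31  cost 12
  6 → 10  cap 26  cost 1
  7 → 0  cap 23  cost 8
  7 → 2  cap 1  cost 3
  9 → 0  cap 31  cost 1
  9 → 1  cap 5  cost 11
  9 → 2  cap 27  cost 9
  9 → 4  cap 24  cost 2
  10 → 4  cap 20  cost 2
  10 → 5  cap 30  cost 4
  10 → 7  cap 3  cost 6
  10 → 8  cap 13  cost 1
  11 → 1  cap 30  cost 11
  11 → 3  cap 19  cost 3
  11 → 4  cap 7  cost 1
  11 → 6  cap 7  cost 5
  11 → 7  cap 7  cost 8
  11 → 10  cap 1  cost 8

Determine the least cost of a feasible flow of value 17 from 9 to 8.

shortest-cost path #1: 9→0→11→3→6→10→8 push 4 @ unit cost 13 (adds 52)
shortest-cost path #2: 9→1→8 push 5 @ unit cost 15 (adds 75)
shortest-cost path #3: 9→0→5→3→6→10→8 push 8 @ unit cost 17 (adds 136)
total cost = 263

Minimum cost for 17 units: 263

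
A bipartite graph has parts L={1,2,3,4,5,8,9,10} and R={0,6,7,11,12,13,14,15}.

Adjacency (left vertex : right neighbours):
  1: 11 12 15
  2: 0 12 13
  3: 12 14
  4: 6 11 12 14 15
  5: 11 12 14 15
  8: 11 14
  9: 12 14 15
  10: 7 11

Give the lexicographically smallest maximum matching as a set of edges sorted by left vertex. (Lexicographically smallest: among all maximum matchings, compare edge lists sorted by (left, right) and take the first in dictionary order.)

Lex-smallest maximum matching: {(1,11), (2,0), (3,12), (4,6), (5,14), (9,15), (10,7)}

|M| = 7 (so the lex-smallest maximum matching has 7 edges)
process left vertices in ascending order; for each, take the smallest-labelled available neighbour that still permits 7 edges overall, or leave it unmatched if none does
lex-smallest matching: {1-11, 2-0, 3-12, 4-6, 5-14, 9-15, 10-7}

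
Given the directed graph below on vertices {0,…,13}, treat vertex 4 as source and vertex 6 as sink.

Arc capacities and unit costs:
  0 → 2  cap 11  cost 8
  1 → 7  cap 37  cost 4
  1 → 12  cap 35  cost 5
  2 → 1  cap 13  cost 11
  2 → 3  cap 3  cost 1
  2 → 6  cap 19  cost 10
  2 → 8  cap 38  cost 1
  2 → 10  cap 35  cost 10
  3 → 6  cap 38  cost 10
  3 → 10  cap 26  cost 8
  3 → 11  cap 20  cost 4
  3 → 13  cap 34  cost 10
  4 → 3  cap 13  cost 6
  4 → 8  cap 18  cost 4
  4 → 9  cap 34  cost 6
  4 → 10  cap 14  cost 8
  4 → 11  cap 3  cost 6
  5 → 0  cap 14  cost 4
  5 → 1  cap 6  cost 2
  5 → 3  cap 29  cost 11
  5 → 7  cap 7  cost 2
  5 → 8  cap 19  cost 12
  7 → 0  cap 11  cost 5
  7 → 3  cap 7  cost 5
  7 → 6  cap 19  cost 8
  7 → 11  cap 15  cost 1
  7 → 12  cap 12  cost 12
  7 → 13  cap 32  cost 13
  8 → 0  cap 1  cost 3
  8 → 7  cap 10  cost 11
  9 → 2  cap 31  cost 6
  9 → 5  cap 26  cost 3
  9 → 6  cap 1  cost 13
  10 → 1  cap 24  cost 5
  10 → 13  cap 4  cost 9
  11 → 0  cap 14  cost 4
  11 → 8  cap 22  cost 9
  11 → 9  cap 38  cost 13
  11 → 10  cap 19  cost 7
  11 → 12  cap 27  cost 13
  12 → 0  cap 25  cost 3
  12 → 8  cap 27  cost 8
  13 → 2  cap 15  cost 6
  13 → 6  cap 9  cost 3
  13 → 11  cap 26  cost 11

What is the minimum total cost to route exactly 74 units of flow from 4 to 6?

shortest-cost path #1: 4→3→6 push 13 @ unit cost 16 (adds 208)
shortest-cost path #2: 4→9→6 push 1 @ unit cost 19 (adds 19)
shortest-cost path #3: 4→9→5→7→6 push 7 @ unit cost 19 (adds 133)
shortest-cost path #4: 4→10→13→6 push 4 @ unit cost 20 (adds 80)
shortest-cost path #5: 4→9→2→6 push 19 @ unit cost 22 (adds 418)
shortest-cost path #6: 4→9→2→3→6 push 3 @ unit cost 23 (adds 69)
shortest-cost path #7: 4→8→7→6 push 10 @ unit cost 23 (adds 230)
shortest-cost path #8: 4→9→5→1→7→6 push 2 @ unit cost 23 (adds 46)
shortest-cost path #9: 4→9→5→3→6 push 2 @ unit cost 30 (adds 60)
shortest-cost path #10: 4→10→1→5→3→6 push 2 @ unit cost 32 (adds 64)
shortest-cost path #11: 4→10→1→7→3→6 push 7 @ unit cost 32 (adds 224)
shortest-cost path #12: 4→10→1→7→13→6 push 1 @ unit cost 33 (adds 33)
shortest-cost path #13: 4→8→0→2→9→5→3→6 push 1 @ unit cost 33 (adds 33)
shortest-cost path #14: 4→11→0→2→9→5→3→6 push 2 @ unit cost 36 (adds 72)
total cost = 1689

Minimum cost for 74 units: 1689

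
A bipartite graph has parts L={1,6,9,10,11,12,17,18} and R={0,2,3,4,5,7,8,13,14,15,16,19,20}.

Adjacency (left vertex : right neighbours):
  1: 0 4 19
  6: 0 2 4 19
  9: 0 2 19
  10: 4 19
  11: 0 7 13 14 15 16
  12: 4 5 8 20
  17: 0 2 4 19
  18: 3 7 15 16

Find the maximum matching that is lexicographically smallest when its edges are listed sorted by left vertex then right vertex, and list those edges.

|M| = 7 (so the lex-smallest maximum matching has 7 edges)
process left vertices in ascending order; for each, take the smallest-labelled available neighbour that still permits 7 edges overall, or leave it unmatched if none does
lex-smallest matching: {1-0, 6-2, 9-19, 10-4, 11-7, 12-5, 18-3}

Lex-smallest maximum matching: {(1,0), (6,2), (9,19), (10,4), (11,7), (12,5), (18,3)}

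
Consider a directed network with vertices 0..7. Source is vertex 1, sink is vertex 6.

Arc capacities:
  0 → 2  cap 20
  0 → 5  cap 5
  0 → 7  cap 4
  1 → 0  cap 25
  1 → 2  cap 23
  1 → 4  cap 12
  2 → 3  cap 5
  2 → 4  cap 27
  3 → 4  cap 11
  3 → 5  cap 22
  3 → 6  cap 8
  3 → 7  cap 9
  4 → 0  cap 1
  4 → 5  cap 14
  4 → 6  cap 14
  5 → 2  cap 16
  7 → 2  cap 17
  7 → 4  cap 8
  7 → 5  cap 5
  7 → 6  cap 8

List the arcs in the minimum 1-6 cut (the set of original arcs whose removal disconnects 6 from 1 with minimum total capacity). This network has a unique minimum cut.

augment #1: 1→4→6 push 12
augment #2: 1→0→7→6 push 4
augment #3: 1→2→3→6 push 5
augment #4: 1→2→4→6 push 2
max flow = 23; residual-reachable set from 1 gives S-side
cut edges (S→T): {(0,7), (2,3), (4,6)} total cap 23

Min-cut arcs: {(0,7), (2,3), (4,6)} (total capacity 23)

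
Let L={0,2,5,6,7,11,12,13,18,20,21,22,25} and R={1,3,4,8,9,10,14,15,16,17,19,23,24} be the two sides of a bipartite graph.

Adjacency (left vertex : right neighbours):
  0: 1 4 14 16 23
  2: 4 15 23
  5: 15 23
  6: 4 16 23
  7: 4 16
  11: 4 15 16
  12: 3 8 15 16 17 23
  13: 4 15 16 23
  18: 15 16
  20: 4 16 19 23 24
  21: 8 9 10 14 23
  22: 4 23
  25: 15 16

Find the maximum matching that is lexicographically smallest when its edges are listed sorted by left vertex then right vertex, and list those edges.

|M| = 8 (so the lex-smallest maximum matching has 8 edges)
process left vertices in ascending order; for each, take the smallest-labelled available neighbour that still permits 8 edges overall, or leave it unmatched if none does
lex-smallest matching: {0-1, 2-4, 5-15, 6-16, 12-3, 13-23, 20-19, 21-8}

Lex-smallest maximum matching: {(0,1), (2,4), (5,15), (6,16), (12,3), (13,23), (20,19), (21,8)}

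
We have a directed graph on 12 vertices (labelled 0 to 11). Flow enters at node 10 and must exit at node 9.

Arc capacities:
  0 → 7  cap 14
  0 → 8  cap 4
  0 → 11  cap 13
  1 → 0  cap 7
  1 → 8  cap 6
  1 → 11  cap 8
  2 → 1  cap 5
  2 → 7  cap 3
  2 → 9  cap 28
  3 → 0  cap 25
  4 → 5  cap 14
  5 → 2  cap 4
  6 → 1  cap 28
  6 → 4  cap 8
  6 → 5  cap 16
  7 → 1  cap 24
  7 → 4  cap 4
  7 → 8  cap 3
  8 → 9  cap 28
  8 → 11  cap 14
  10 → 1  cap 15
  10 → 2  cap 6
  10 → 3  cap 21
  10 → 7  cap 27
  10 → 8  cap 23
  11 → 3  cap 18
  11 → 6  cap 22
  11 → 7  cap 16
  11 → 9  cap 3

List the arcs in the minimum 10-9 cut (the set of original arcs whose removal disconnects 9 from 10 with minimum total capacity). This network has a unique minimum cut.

Min-cut arcs: {(5,2), (8,9), (10,2), (11,9)} (total capacity 41)

augment #1: 10→2→9 push 6
augment #2: 10→8→9 push 23
augment #3: 10→1→8→9 push 5
augment #4: 10→1→11→9 push 3
augment #5: 10→7→4→5→2→9 push 4
max flow = 41; residual-reachable set from 10 gives S-side
cut edges (S→T): {(5,2), (8,9), (10,2), (11,9)} total cap 41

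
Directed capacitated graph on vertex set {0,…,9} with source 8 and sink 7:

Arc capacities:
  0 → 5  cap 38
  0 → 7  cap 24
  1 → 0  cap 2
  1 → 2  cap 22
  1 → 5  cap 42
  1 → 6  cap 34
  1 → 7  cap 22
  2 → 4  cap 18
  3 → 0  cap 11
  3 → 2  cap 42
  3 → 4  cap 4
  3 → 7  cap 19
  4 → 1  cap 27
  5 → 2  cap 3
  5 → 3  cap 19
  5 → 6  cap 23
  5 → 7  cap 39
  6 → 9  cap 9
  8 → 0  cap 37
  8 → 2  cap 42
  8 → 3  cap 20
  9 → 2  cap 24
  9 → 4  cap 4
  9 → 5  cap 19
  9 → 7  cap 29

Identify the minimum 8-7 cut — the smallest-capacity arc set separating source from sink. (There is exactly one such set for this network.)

Min-cut arcs: {(2,4), (8,0), (8,3)} (total capacity 75)

augment #1: 8→0→7 push 24
augment #2: 8→3→7 push 19
augment #3: 8→0→5→7 push 13
augment #4: 8→2→4→1→7 push 18
augment #5: 8→3→0→5→7 push 1
max flow = 75; residual-reachable set from 8 gives S-side
cut edges (S→T): {(2,4), (8,0), (8,3)} total cap 75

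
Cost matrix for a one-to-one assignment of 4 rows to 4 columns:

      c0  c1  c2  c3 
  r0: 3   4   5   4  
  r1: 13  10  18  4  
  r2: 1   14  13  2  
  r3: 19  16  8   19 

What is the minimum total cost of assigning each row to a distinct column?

optimal assignment: row0→col1 (cost 4), row1→col3 (cost 4), row2→col0 (cost 1), row3→col2 (cost 8)
total = 4 + 4 + 1 + 8 = 17

Minimum assignment cost: 17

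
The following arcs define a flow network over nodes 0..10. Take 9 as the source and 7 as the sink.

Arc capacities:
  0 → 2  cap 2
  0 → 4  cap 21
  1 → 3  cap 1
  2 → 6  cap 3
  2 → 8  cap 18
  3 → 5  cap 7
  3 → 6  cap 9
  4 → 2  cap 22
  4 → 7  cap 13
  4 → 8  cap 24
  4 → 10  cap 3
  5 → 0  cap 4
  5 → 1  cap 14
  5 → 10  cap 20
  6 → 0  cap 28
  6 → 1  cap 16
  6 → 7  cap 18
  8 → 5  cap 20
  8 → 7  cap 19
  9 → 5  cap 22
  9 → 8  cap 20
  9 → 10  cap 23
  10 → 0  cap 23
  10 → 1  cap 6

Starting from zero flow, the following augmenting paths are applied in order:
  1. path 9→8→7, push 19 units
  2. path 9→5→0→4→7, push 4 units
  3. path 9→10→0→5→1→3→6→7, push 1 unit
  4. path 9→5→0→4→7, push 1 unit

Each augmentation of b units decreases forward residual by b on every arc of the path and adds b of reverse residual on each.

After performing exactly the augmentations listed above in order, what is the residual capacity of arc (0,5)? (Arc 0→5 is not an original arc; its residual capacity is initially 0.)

Residual capacity of (0,5): 4

after path 1 (9→8→7, push 19): res(0,5)=0
after path 2 (9→5→0→4→7, push 4): res(0,5)=4
after path 3 (9→10→0→5→1→3→6→7, push 1): res(0,5)=3
after path 4 (9→5→0→4→7, push 1): res(0,5)=4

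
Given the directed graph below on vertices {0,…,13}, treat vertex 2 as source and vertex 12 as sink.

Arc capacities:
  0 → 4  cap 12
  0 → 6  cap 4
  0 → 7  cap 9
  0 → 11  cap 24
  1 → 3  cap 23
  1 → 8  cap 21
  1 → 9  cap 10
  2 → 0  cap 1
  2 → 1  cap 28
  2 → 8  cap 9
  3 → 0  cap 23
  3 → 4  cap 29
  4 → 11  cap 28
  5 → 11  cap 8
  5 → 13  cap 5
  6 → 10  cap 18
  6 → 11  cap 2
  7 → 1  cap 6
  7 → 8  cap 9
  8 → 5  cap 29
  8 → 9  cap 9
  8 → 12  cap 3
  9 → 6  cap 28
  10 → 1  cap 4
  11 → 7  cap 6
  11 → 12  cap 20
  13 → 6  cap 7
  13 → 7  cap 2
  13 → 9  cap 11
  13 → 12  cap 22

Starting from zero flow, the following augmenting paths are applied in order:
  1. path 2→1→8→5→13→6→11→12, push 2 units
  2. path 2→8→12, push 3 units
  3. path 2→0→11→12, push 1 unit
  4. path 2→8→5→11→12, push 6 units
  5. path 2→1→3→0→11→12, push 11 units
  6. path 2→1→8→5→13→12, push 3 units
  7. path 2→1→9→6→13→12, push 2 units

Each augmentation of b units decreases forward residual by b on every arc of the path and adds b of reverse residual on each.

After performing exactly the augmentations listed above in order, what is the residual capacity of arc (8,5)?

Residual capacity of (8,5): 18

after path 1 (2→1→8→5→13→6→11→12, push 2): res(8,5)=27
after path 2 (2→8→12, push 3): res(8,5)=27
after path 3 (2→0→11→12, push 1): res(8,5)=27
after path 4 (2→8→5→11→12, push 6): res(8,5)=21
after path 5 (2→1→3→0→11→12, push 11): res(8,5)=21
after path 6 (2→1→8→5→13→12, push 3): res(8,5)=18
after path 7 (2→1→9→6→13→12, push 2): res(8,5)=18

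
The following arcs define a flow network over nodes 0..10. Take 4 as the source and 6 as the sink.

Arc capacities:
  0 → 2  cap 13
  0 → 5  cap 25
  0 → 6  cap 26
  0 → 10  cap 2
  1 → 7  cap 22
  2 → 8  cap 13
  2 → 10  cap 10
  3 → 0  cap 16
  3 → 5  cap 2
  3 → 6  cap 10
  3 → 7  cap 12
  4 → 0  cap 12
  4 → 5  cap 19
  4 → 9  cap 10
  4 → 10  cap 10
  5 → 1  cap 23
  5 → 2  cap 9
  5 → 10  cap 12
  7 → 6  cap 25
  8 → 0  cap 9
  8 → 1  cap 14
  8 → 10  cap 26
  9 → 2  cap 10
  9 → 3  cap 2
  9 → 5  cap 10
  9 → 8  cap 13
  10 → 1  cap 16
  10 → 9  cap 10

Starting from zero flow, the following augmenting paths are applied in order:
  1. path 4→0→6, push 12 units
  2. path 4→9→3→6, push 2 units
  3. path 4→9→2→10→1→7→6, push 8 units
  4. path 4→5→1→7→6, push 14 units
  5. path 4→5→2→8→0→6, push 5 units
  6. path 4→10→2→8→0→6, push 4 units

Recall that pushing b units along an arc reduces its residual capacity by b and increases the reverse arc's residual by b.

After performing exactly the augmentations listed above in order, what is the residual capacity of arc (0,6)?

Residual capacity of (0,6): 5

after path 1 (4→0→6, push 12): res(0,6)=14
after path 2 (4→9→3→6, push 2): res(0,6)=14
after path 3 (4→9→2→10→1→7→6, push 8): res(0,6)=14
after path 4 (4→5→1→7→6, push 14): res(0,6)=14
after path 5 (4→5→2→8→0→6, push 5): res(0,6)=9
after path 6 (4→10→2→8→0→6, push 4): res(0,6)=5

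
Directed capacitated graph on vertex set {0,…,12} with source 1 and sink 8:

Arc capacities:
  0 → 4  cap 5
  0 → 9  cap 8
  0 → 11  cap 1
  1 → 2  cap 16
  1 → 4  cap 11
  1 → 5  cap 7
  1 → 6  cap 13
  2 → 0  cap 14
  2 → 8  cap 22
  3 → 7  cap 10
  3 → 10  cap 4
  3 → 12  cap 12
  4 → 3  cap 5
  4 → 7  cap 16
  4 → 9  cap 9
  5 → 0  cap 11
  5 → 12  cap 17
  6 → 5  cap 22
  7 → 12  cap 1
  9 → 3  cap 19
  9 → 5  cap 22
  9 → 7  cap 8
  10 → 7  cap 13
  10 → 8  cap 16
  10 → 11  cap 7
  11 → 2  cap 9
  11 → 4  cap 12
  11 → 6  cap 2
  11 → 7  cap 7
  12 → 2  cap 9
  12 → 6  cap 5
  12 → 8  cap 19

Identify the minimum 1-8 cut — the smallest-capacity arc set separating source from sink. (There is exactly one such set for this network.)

Min-cut arcs: {(2,8), (3,10), (12,8)} (total capacity 45)

augment #1: 1→2→8 push 16
augment #2: 1→5→12→8 push 7
augment #3: 1→4→3→10→8 push 4
augment #4: 1→4→3→12→8 push 1
augment #5: 1→4→7→12→8 push 1
augment #6: 1→6→5→12→8 push 10
augment #7: 1→4→9→3→12→2→8 push 5
augment #8: 1→6→5→0→11→2→8 push 1
max flow = 45; residual-reachable set from 1 gives S-side
cut edges (S→T): {(2,8), (3,10), (12,8)} total cap 45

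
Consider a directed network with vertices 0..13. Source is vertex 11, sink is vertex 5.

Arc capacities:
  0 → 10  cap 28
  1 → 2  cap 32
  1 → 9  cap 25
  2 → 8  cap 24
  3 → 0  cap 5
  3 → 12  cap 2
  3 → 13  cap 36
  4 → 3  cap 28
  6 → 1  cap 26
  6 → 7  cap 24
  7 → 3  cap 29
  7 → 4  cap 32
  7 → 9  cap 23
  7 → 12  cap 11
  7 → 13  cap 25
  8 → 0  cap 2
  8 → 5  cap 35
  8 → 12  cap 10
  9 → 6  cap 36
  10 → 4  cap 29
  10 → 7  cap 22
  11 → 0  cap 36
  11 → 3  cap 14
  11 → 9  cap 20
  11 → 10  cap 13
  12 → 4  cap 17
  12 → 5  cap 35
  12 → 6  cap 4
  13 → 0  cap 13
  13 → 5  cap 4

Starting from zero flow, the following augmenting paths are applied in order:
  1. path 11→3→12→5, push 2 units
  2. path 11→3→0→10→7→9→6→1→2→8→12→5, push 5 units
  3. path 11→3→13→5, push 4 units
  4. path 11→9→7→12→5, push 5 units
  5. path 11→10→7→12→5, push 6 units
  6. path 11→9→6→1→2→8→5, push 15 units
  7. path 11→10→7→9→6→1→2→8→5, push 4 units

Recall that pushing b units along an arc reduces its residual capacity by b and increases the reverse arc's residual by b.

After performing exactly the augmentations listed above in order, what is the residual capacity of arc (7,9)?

after path 1 (11→3→12→5, push 2): res(7,9)=23
after path 2 (11→3→0→10→7→9→6→1→2→8→12→5, push 5): res(7,9)=18
after path 3 (11→3→13→5, push 4): res(7,9)=18
after path 4 (11→9→7→12→5, push 5): res(7,9)=23
after path 5 (11→10→7→12→5, push 6): res(7,9)=23
after path 6 (11→9→6→1→2→8→5, push 15): res(7,9)=23
after path 7 (11→10→7→9→6→1→2→8→5, push 4): res(7,9)=19

Residual capacity of (7,9): 19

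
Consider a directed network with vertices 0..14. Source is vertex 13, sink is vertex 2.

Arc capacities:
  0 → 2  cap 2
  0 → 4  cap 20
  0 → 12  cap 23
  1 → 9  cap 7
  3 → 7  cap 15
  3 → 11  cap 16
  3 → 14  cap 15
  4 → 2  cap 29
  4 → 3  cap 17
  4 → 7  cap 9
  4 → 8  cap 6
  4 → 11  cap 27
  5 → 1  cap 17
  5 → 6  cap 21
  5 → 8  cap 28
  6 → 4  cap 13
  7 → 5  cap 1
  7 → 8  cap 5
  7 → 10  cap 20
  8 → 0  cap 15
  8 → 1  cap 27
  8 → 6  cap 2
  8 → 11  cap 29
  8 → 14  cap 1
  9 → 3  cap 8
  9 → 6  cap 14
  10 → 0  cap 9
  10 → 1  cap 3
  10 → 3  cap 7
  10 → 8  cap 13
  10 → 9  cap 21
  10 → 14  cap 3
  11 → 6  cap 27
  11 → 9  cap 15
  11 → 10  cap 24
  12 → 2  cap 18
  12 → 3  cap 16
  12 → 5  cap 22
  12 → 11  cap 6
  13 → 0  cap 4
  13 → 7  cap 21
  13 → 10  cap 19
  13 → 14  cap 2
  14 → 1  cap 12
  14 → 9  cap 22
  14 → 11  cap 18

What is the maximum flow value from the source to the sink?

Maximum flow value: 41

augment #1: 13→0→2 bottleneck 2, total now 2
augment #2: 13→0→4→2 bottleneck 2, total now 4
augment #3: 13→10→0→4→2 bottleneck 9, total now 13
augment #4: 13→7→5→6→4→2 bottleneck 1, total now 14
augment #5: 13→7→8→0→4→2 bottleneck 5, total now 19
augment #6: 13→10→8→0→4→2 bottleneck 4, total now 23
augment #7: 13→10→8→0→12→2 bottleneck 6, total now 29
augment #8: 13→14→9→6→4→2 bottleneck 2, total now 31
augment #9: 13→7→10→8→6→4→2 bottleneck 2, total now 33
augment #10: 13→7→10→9→6→4→2 bottleneck 4, total now 37
augment #11: 13→7→10→9→6→4→0→12→2 bottleneck 4, total now 41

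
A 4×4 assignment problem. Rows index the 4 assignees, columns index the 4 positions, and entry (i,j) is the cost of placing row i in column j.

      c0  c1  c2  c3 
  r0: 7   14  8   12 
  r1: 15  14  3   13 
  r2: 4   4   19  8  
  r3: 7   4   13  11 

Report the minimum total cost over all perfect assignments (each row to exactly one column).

Minimum assignment cost: 22

optimal assignment: row0→col0 (cost 7), row1→col2 (cost 3), row2→col3 (cost 8), row3→col1 (cost 4)
total = 7 + 3 + 8 + 4 = 22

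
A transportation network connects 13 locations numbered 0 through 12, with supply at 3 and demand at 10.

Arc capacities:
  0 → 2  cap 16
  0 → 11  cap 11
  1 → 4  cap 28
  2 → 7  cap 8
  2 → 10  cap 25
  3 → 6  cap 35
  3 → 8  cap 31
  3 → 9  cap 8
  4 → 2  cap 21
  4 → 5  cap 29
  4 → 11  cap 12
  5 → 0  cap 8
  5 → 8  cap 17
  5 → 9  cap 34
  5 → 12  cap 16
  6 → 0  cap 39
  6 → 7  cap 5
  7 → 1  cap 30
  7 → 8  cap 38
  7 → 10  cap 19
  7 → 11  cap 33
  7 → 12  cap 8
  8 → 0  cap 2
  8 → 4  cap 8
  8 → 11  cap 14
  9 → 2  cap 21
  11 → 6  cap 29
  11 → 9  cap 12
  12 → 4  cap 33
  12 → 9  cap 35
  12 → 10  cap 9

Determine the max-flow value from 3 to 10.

augment #1: 3→6→7→10 bottleneck 5, total now 5
augment #2: 3→9→2→10 bottleneck 8, total now 13
augment #3: 3→6→0→2→10 bottleneck 16, total now 29
augment #4: 3→8→4→2→10 bottleneck 1, total now 30
augment #5: 3→8→4→2→7→10 bottleneck 7, total now 37
augment #6: 3→8→11→9→2→7→10 bottleneck 1, total now 38
augment #7: 3→8→11→9→2→4→5→12→10 bottleneck 8, total now 46

Maximum flow value: 46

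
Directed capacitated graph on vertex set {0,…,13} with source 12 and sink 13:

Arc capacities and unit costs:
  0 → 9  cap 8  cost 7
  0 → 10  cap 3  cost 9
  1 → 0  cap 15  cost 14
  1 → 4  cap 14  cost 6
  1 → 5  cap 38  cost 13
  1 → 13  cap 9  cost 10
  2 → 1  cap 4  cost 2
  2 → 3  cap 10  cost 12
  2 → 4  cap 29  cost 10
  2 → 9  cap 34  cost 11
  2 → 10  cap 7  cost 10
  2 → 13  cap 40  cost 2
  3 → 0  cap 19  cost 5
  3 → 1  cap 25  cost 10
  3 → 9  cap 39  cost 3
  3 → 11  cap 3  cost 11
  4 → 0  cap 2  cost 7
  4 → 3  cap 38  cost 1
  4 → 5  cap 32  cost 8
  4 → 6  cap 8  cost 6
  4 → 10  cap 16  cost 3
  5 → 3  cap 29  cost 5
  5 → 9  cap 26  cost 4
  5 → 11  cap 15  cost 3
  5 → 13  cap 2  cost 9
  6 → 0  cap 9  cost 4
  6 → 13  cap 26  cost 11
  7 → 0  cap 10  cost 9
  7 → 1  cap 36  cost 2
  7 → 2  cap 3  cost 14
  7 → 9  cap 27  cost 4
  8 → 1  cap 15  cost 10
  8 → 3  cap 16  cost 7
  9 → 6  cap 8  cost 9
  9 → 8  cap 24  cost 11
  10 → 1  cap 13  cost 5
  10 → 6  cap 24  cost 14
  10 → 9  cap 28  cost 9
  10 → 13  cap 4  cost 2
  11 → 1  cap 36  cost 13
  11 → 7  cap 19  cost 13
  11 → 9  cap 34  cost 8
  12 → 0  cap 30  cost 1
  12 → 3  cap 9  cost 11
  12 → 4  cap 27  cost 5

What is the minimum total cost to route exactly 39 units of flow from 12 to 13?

Minimum cost for 39 units: 972

shortest-cost path #1: 12→4→10→13 push 4 @ unit cost 10 (adds 40)
shortest-cost path #2: 12→4→5→13 push 2 @ unit cost 22 (adds 44)
shortest-cost path #3: 12→4→6→13 push 8 @ unit cost 22 (adds 176)
shortest-cost path #4: 12→4→10→1→13 push 9 @ unit cost 23 (adds 207)
shortest-cost path #5: 12→0→9→6→13 push 8 @ unit cost 28 (adds 224)
shortest-cost path #6: 12→4→10→6→13 push 3 @ unit cost 33 (adds 99)
shortest-cost path #7: 12→0→10→6→13 push 3 @ unit cost 35 (adds 105)
shortest-cost path #8: 12→4→3→1→10→6→13 push 1 @ unit cost 36 (adds 36)
shortest-cost path #9: 12→3→1→10→6→13 push 1 @ unit cost 41 (adds 41)
total cost = 972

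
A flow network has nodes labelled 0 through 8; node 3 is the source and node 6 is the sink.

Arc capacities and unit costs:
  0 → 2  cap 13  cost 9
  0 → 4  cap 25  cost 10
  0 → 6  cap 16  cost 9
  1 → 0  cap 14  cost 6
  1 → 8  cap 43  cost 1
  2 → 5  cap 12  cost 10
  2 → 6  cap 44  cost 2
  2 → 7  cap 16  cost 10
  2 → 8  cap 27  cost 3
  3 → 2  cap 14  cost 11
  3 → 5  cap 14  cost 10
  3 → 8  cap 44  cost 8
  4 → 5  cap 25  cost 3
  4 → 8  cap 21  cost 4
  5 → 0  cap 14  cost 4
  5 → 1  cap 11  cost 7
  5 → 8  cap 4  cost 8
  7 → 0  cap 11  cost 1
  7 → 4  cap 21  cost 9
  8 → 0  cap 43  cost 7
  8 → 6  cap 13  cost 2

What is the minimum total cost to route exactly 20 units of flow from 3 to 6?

shortest-cost path #1: 3→8→6 push 13 @ unit cost 10 (adds 130)
shortest-cost path #2: 3→2→6 push 7 @ unit cost 13 (adds 91)
total cost = 221

Minimum cost for 20 units: 221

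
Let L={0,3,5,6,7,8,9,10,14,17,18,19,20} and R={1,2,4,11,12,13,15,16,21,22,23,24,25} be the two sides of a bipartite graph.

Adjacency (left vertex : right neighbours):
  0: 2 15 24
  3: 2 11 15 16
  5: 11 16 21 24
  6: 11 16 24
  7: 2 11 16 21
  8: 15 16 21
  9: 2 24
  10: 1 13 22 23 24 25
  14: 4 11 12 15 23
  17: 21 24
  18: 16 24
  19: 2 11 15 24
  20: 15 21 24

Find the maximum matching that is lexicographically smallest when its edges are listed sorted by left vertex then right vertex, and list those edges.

|M| = 8 (so the lex-smallest maximum matching has 8 edges)
process left vertices in ascending order; for each, take the smallest-labelled available neighbour that still permits 8 edges overall, or leave it unmatched if none does
lex-smallest matching: {0-2, 3-11, 5-16, 6-24, 7-21, 8-15, 10-1, 14-4}

Lex-smallest maximum matching: {(0,2), (3,11), (5,16), (6,24), (7,21), (8,15), (10,1), (14,4)}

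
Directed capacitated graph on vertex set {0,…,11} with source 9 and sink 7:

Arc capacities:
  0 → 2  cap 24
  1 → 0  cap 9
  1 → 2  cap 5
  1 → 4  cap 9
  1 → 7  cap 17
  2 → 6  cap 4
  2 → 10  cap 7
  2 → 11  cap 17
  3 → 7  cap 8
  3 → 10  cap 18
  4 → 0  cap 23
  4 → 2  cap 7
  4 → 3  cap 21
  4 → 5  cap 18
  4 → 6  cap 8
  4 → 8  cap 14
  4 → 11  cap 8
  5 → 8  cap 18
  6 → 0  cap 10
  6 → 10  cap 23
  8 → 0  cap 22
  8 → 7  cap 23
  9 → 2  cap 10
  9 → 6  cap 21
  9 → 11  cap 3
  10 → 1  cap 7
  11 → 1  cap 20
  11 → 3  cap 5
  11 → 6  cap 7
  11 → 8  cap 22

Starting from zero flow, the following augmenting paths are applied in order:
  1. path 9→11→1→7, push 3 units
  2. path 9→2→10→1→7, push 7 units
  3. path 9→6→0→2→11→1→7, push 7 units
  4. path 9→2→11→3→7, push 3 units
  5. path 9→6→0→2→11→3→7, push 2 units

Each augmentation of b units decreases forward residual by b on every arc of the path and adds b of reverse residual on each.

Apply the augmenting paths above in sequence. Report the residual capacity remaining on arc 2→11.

after path 1 (9→11→1→7, push 3): res(2,11)=17
after path 2 (9→2→10→1→7, push 7): res(2,11)=17
after path 3 (9→6→0→2→11→1→7, push 7): res(2,11)=10
after path 4 (9→2→11→3→7, push 3): res(2,11)=7
after path 5 (9→6→0→2→11→3→7, push 2): res(2,11)=5

Residual capacity of (2,11): 5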